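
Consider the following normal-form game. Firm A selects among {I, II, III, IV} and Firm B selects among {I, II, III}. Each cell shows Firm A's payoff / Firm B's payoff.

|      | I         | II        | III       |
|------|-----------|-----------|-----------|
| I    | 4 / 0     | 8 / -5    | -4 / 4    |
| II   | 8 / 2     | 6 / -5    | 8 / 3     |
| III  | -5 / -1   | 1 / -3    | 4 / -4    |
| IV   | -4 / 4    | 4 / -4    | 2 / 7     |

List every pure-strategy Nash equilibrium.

(II, III)

A profile is a Nash equilibrium when each player is best-responding to the other.
Firm A's best responses — vs I: II (payoff 8); vs II: I (payoff 8); vs III: II (payoff 8).
Firm B's best responses — vs I: III (payoff 4); vs II: III (payoff 3); vs III: I (payoff -1); vs IV: III (payoff 7).
The only mutual best response is (II, III); neither player gains by switching there.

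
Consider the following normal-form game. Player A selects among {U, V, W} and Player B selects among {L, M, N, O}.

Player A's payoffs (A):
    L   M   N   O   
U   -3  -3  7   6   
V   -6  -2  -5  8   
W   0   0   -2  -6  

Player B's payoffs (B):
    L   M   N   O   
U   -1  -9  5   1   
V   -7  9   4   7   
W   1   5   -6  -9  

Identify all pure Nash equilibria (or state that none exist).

(U, N) and (W, M)

A profile is a Nash equilibrium when each player is best-responding to the other.
Player A's best responses — vs L: W (payoff 0); vs M: W (payoff 0); vs N: U (payoff 7); vs O: V (payoff 8).
Player B's best responses — vs U: N (payoff 5); vs V: M (payoff 9); vs W: M (payoff 5).
Mutual best responses occur at (U, N) and (W, M); at each, neither player gains by switching.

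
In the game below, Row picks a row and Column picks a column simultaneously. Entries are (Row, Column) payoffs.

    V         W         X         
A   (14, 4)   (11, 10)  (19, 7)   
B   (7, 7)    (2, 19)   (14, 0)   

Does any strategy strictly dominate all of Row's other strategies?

A

Check whether one of Row's strategies beats all alternatives regardless of what the opponent does.
A strictly dominates: vs V: 14 > 7; vs W: 11 > 2; vs X: 19 > 14.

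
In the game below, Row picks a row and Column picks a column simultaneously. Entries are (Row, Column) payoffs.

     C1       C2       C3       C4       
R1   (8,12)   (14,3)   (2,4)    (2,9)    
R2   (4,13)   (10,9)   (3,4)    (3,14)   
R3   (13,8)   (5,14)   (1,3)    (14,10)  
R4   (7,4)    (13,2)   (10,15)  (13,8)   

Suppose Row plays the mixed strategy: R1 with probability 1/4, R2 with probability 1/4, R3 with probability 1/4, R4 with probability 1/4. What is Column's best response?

C4

Column's best reply maximizes expected payoff against the mix.
C1: (1/4)·12 + (1/4)·13 + (1/4)·8 + (1/4)·4 = 37/4
C2: (1/4)·3 + (1/4)·9 + (1/4)·14 + (1/4)·2 = 7
C3: (1/4)·4 + (1/4)·4 + (1/4)·3 + (1/4)·15 = 13/2
C4: (1/4)·9 + (1/4)·14 + (1/4)·10 + (1/4)·8 = 41/4
Highest expected payoff is 41/4, from C4.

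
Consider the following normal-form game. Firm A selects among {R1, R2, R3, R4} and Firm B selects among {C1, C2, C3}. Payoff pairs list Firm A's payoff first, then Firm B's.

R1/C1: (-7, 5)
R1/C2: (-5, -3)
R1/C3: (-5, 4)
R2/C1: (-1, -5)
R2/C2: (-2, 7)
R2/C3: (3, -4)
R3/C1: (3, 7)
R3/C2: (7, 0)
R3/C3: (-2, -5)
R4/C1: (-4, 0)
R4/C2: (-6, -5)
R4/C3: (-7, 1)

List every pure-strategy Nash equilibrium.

Check mutual best responses: a cell is a NE iff neither player can gain by unilaterally deviating.
Firm A's best responses — vs C1: R3 (payoff 3); vs C2: R3 (payoff 7); vs C3: R2 (payoff 3).
Firm B's best responses — vs R1: C1 (payoff 5); vs R2: C2 (payoff 7); vs R3: C1 (payoff 7); vs R4: C3 (payoff 1).
The only mutual best response is (R3, C1); neither player gains by switching there.

(R3, C1)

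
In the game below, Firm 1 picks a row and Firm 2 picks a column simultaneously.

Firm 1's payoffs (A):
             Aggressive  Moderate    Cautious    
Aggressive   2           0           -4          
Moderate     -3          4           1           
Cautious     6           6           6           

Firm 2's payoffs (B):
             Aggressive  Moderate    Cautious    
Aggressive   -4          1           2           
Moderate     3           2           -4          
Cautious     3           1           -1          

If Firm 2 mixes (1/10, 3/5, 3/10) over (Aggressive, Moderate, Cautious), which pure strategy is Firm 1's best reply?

Firm 1's best reply maximizes expected payoff against the mix.
Aggressive: (1/10)·2 + (3/5)·0 + (3/10)·(-4) = -1
Moderate: (1/10)·(-3) + (3/5)·4 + (3/10)·1 = 12/5
Cautious: (1/10)·6 + (3/5)·6 + (3/10)·6 = 6
Highest expected payoff is 6, from Cautious.

Cautious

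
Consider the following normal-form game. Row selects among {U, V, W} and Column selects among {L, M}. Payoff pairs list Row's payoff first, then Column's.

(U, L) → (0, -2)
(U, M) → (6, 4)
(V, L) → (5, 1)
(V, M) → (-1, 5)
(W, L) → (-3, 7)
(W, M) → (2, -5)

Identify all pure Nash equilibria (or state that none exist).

Find each player's best response to every opponent strategy; NE are the intersections.
Row's best responses — vs L: V (payoff 5); vs M: U (payoff 6).
Column's best responses — vs U: M (payoff 4); vs V: M (payoff 5); vs W: L (payoff 7).
The only mutual best response is (U, M); neither player gains by switching there.

(U, M)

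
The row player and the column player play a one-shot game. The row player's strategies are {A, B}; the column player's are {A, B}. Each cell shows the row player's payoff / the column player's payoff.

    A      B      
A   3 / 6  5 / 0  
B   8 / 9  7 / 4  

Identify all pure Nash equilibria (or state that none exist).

(B, A)

Check mutual best responses: a cell is a NE iff neither player can gain by unilaterally deviating.
The row player's best responses — vs A: B (payoff 8); vs B: B (payoff 7).
The column player's best responses — vs A: A (payoff 6); vs B: A (payoff 9).
The only mutual best response is (B, A); neither player gains by switching there.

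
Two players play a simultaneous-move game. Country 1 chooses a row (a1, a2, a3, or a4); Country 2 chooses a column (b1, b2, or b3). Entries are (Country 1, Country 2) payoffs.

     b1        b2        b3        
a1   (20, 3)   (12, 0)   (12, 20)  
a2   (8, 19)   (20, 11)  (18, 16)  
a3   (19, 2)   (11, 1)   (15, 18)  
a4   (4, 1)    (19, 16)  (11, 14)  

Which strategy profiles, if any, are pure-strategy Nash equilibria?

None

Check mutual best responses: a cell is a NE iff neither player can gain by unilaterally deviating.
Country 1's best responses — vs b1: a1 (payoff 20); vs b2: a2 (payoff 20); vs b3: a2 (payoff 18).
Country 2's best responses — vs a1: b3 (payoff 20); vs a2: b1 (payoff 19); vs a3: b3 (payoff 18); vs a4: b2 (payoff 16).
No cell has both players best-responding. For instance, Country 1's best reply to b2 is a2, but against a2 Country 2 prefers b1 over b2.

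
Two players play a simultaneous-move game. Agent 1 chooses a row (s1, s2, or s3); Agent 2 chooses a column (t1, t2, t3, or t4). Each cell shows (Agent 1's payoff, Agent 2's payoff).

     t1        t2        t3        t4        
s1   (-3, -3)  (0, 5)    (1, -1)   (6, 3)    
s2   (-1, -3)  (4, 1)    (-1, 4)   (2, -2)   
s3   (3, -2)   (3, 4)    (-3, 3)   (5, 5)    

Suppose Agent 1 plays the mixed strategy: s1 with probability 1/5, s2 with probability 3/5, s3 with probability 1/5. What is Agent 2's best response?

Agent 2's best reply maximizes expected payoff against the mix.
t1: (1/5)·(-3) + (3/5)·(-3) + (1/5)·(-2) = -14/5
t2: (1/5)·5 + (3/5)·1 + (1/5)·4 = 12/5
t3: (1/5)·(-1) + (3/5)·4 + (1/5)·3 = 14/5
t4: (1/5)·3 + (3/5)·(-2) + (1/5)·5 = 2/5
Highest expected payoff is 14/5, from t3.

t3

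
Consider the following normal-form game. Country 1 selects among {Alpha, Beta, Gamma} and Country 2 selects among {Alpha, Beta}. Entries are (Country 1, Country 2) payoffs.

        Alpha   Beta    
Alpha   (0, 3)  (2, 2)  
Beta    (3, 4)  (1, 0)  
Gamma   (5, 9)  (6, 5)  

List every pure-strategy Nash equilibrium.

(Gamma, Alpha)

Check mutual best responses: a cell is a NE iff neither player can gain by unilaterally deviating.
Country 1's best responses — vs Alpha: Gamma (payoff 5); vs Beta: Gamma (payoff 6).
Country 2's best responses — vs Alpha: Alpha (payoff 3); vs Beta: Alpha (payoff 4); vs Gamma: Alpha (payoff 9).
The only mutual best response is (Gamma, Alpha); neither player gains by switching there.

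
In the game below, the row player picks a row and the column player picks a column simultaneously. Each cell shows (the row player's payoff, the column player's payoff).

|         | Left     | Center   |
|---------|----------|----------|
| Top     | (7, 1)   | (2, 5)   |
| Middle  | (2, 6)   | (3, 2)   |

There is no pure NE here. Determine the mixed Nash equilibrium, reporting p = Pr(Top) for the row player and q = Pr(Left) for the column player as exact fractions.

p = 1/2, q = 1/6

Each player's mixing probability is pinned down by making the *other* player indifferent.
The column player indifferent between Left and Center: p·1 + (1−p)·6 = p·5 + (1−p)·2 ⟹ 6 + (-5)p = 2 + 3p ⟹ p = 1/2.
The row player indifferent between Top and Middle: q·7 + (1−q)·2 = q·2 + (1−q)·3 ⟹ 2 + 5q = 3 + (-1)q ⟹ q = 1/6.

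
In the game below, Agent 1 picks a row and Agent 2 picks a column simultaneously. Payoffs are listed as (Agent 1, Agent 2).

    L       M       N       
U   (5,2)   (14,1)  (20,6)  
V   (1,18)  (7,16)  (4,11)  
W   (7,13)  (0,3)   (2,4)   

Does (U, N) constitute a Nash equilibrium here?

Yes

Holding Agent 2 at N: Agent 1 gets 20 from U, versus 4 from V, 2 from W. No profitable deviation for Agent 1.
Holding Agent 1 at U: Agent 2 gets 6 from N, versus 2 from L, 1 from M. No profitable deviation for Agent 2 either.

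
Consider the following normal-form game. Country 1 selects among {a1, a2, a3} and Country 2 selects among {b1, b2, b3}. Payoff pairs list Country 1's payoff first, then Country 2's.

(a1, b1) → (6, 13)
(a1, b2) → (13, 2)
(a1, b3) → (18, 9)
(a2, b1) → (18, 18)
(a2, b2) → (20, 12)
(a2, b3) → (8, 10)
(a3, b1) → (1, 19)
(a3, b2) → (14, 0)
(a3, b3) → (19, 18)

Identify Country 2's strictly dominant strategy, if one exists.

b1

A strategy is strictly dominant if it gives Country 2 a strictly higher payoff than every other strategy, against every choice by the opponent.
b1 strictly dominates: vs a1: 13 > each of {2, 9}; vs a2: 18 > each of {12, 10}; vs a3: 19 > each of {0, 18}.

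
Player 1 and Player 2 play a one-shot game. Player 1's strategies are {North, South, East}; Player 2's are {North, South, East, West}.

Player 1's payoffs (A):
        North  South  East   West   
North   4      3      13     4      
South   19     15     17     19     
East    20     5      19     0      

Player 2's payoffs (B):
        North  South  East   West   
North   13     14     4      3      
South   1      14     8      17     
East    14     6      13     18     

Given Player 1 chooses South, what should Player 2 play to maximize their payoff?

With Player 1 fixed at South, Player 2's payoffs are: North → 1, South → 14, East → 8, West → 17.
The maximum is 17, achieved by West.

West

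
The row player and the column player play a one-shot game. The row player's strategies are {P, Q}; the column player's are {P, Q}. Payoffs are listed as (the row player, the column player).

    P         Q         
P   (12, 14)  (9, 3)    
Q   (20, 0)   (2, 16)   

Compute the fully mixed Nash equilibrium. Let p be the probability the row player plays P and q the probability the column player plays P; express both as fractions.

In a mixed NE each player is indifferent between their pure strategies, so the opponent's mix sets the indifference.
The column player indifferent between P and Q: p·14 + (1−p)·0 = p·3 + (1−p)·16 ⟹ 0 + 14p = 16 + (-13)p ⟹ p = 16/27.
The row player indifferent between P and Q: q·12 + (1−q)·9 = q·20 + (1−q)·2 ⟹ 9 + 3q = 2 + 18q ⟹ q = 7/15.

p = 16/27, q = 7/15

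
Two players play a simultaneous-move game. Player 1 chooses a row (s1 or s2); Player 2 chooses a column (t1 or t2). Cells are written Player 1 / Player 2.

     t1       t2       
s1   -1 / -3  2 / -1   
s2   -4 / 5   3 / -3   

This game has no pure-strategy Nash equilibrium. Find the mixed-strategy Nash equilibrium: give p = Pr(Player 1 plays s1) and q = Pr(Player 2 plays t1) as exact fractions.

p = 4/5, q = 1/4

Each player's mixing probability is pinned down by making the *other* player indifferent.
Player 2 indifferent between t1 and t2: p·(-3) + (1−p)·5 = p·(-1) + (1−p)·(-3) ⟹ 5 + (-8)p = (-3) + 2p ⟹ p = 4/5.
Player 1 indifferent between s1 and s2: q·(-1) + (1−q)·2 = q·(-4) + (1−q)·3 ⟹ 2 + (-3)q = 3 + (-7)q ⟹ q = 1/4.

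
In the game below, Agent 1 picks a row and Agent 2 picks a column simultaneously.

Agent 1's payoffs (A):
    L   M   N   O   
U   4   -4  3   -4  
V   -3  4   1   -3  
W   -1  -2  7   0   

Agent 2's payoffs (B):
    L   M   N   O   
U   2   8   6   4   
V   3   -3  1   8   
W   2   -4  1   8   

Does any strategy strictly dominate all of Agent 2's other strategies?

None

A strategy is strictly dominant if it gives Agent 2 a strictly higher payoff than every other strategy, against every choice by the opponent.
L is not dominant: against U, M gives 8 > 2.
M is not dominant: against V, L gives 3 > -3.
N is not dominant: against U, M gives 8 > 6.
O is not dominant: against U, M gives 8 > 4.
No single strategy is best against every opponent action.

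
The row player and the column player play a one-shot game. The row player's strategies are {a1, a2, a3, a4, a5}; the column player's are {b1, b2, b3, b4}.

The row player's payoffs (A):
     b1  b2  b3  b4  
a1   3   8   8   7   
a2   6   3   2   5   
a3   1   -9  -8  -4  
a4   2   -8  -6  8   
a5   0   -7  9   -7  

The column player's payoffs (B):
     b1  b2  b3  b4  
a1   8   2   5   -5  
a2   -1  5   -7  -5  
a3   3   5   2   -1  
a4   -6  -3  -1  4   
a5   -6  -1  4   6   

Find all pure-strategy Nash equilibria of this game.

A profile is a Nash equilibrium when each player is best-responding to the other.
The row player's best responses — vs b1: a2 (payoff 6); vs b2: a1 (payoff 8); vs b3: a5 (payoff 9); vs b4: a4 (payoff 8).
The column player's best responses — vs a1: b1 (payoff 8); vs a2: b2 (payoff 5); vs a3: b2 (payoff 5); vs a4: b4 (payoff 4); vs a5: b4 (payoff 6).
The only mutual best response is (a4, b4); neither player gains by switching there.

(a4, b4)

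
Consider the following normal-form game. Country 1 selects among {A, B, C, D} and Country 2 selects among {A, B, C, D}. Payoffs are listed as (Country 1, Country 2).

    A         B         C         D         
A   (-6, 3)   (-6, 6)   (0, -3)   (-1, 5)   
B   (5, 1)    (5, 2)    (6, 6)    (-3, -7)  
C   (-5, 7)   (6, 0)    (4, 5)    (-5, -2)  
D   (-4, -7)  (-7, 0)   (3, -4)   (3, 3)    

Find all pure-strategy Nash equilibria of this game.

Check mutual best responses: a cell is a NE iff neither player can gain by unilaterally deviating.
Country 1's best responses — vs A: B (payoff 5); vs B: C (payoff 6); vs C: B (payoff 6); vs D: D (payoff 3).
Country 2's best responses — vs A: B (payoff 6); vs B: C (payoff 6); vs C: A (payoff 7); vs D: D (payoff 3).
Mutual best responses occur at (B, C) and (D, D); at each, neither player gains by switching.

(B, C) and (D, D)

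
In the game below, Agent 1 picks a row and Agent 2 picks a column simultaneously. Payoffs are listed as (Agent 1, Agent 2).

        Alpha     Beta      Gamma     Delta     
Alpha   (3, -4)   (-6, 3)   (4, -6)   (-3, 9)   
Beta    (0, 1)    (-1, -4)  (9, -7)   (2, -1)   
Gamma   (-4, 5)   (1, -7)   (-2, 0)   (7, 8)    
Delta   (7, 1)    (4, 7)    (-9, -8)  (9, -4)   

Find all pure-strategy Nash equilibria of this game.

(Delta, Beta)

Find each player's best response to every opponent strategy; NE are the intersections.
Agent 1's best responses — vs Alpha: Delta (payoff 7); vs Beta: Delta (payoff 4); vs Gamma: Beta (payoff 9); vs Delta: Delta (payoff 9).
Agent 2's best responses — vs Alpha: Delta (payoff 9); vs Beta: Alpha (payoff 1); vs Gamma: Delta (payoff 8); vs Delta: Beta (payoff 7).
The only mutual best response is (Delta, Beta); neither player gains by switching there.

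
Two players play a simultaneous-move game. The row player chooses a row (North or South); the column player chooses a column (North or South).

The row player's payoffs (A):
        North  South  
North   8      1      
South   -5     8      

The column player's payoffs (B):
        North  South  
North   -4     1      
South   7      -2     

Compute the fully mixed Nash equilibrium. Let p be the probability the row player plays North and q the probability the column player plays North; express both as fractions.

p = 9/14, q = 7/20

Each player's mixing probability is pinned down by making the *other* player indifferent.
The column player indifferent between North and South: p·(-4) + (1−p)·7 = p·1 + (1−p)·(-2) ⟹ 7 + (-11)p = (-2) + 3p ⟹ p = 9/14.
The row player indifferent between North and South: q·8 + (1−q)·1 = q·(-5) + (1−q)·8 ⟹ 1 + 7q = 8 + (-13)q ⟹ q = 7/20.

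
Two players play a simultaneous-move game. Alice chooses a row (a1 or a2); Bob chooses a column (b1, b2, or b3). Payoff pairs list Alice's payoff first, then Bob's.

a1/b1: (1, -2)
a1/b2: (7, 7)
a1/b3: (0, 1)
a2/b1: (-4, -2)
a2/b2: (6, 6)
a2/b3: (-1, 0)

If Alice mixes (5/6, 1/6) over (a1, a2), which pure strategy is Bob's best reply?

b2

Bob's best reply maximizes expected payoff against the mix.
b1: (5/6)·(-2) + (1/6)·(-2) = -2
b2: (5/6)·7 + (1/6)·6 = 41/6
b3: (5/6)·1 + (1/6)·0 = 5/6
Highest expected payoff is 41/6, from b2.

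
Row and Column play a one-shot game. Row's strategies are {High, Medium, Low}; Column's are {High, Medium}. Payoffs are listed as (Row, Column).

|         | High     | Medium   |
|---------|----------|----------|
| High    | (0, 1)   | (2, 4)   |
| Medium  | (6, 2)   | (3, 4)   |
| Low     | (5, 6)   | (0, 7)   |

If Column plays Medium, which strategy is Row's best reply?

Medium

With Column fixed at Medium, Row's payoffs are: High → 2, Medium → 3, Low → 0.
The maximum is 3, achieved by Medium.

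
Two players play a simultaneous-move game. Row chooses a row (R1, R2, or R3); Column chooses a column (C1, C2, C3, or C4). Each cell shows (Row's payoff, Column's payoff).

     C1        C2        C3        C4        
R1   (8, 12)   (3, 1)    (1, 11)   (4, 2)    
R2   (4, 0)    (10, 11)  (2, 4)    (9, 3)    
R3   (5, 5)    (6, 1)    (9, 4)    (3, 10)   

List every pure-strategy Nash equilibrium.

Check mutual best responses: a cell is a NE iff neither player can gain by unilaterally deviating.
Row's best responses — vs C1: R1 (payoff 8); vs C2: R2 (payoff 10); vs C3: R3 (payoff 9); vs C4: R2 (payoff 9).
Column's best responses — vs R1: C1 (payoff 12); vs R2: C2 (payoff 11); vs R3: C4 (payoff 10).
Mutual best responses occur at (R1, C1) and (R2, C2); at each, neither player gains by switching.

(R1, C1) and (R2, C2)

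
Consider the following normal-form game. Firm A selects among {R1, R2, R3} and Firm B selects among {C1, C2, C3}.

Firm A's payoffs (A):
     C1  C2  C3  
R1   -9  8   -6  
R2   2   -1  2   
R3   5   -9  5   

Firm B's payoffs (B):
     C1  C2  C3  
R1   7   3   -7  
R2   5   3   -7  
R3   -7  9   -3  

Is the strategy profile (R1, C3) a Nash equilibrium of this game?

Holding Firm B at C3: Firm A gets -6 from R1 but could get 5 by switching to R3. Firm A has a profitable deviation.

No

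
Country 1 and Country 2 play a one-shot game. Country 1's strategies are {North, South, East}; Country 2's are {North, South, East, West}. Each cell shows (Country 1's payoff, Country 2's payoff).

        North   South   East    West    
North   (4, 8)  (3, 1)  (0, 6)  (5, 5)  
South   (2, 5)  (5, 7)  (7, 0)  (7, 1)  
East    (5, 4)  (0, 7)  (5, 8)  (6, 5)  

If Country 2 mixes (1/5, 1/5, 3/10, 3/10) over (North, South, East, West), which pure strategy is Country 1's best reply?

South

Country 1's best reply maximizes expected payoff against the mix.
North: (1/5)·4 + (1/5)·3 + (3/10)·0 + (3/10)·5 = 29/10
South: (1/5)·2 + (1/5)·5 + (3/10)·7 + (3/10)·7 = 28/5
East: (1/5)·5 + (1/5)·0 + (3/10)·5 + (3/10)·6 = 43/10
Highest expected payoff is 28/5, from South.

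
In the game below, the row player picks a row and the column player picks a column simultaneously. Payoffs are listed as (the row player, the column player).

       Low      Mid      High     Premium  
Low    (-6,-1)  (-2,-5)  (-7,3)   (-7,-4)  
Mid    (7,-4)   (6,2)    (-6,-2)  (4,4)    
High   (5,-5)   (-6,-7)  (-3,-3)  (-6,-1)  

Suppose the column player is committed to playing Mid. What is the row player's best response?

With the column player fixed at Mid, the row player's payoffs are: Low → -2, Mid → 6, High → -6.
The maximum is 6, achieved by Mid.

Mid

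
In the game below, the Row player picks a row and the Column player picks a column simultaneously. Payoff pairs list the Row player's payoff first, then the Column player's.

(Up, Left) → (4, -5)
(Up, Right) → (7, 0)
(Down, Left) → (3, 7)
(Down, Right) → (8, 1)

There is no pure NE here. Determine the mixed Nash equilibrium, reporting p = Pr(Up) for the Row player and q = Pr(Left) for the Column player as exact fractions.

p = 6/11, q = 1/2

In a mixed NE each player is indifferent between their pure strategies, so the opponent's mix sets the indifference.
The Column player indifferent between Left and Right: p·(-5) + (1−p)·7 = p·0 + (1−p)·1 ⟹ 7 + (-12)p = 1 + (-1)p ⟹ p = 6/11.
The Row player indifferent between Up and Down: q·4 + (1−q)·7 = q·3 + (1−q)·8 ⟹ 7 + (-3)q = 8 + (-5)q ⟹ q = 1/2.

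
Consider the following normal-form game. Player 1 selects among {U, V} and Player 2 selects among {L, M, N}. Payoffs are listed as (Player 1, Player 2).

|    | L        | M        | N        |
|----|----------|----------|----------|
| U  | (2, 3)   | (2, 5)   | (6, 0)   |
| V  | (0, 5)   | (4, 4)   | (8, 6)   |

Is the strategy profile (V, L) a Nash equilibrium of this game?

No

Holding Player 2 at L: Player 1 gets 0 from V but could get 2 by switching to U. Player 1 has a profitable deviation.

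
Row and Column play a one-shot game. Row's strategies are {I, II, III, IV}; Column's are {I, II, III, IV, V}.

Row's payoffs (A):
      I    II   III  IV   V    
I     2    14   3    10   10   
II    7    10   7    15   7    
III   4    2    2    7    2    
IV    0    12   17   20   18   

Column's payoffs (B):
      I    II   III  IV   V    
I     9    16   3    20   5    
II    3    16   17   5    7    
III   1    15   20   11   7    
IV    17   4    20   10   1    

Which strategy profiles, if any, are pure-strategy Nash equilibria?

Check mutual best responses: a cell is a NE iff neither player can gain by unilaterally deviating.
Row's best responses — vs I: II (payoff 7); vs II: I (payoff 14); vs III: IV (payoff 17); vs IV: IV (payoff 20); vs V: IV (payoff 18).
Column's best responses — vs I: IV (payoff 20); vs II: III (payoff 17); vs III: III (payoff 20); vs IV: III (payoff 20).
The only mutual best response is (IV, III); neither player gains by switching there.

(IV, III)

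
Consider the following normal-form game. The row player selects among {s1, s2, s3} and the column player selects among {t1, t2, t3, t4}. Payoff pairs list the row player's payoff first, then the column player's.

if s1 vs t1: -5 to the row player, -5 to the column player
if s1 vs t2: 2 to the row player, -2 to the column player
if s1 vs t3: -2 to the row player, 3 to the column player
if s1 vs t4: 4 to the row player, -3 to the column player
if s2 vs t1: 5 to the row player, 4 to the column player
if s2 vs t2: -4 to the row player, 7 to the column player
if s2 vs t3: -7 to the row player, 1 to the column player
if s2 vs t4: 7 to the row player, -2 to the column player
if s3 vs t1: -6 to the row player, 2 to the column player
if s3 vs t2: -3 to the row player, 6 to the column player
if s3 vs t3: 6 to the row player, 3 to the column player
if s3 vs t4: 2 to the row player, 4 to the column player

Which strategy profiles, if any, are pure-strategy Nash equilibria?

A profile is a Nash equilibrium when each player is best-responding to the other.
The row player's best responses — vs t1: s2 (payoff 5); vs t2: s1 (payoff 2); vs t3: s3 (payoff 6); vs t4: s2 (payoff 7).
The column player's best responses — vs s1: t3 (payoff 3); vs s2: t2 (payoff 7); vs s3: t2 (payoff 6).
No cell has both players best-responding. For instance, the row player's best reply to t2 is s1, but against s1 the column player prefers t3 over t2.

There is no pure-strategy Nash equilibrium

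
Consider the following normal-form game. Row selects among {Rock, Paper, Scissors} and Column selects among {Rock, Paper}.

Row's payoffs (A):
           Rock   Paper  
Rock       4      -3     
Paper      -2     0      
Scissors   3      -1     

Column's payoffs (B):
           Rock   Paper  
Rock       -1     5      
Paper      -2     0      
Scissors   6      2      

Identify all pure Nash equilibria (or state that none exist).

Find each player's best response to every opponent strategy; NE are the intersections.
Row's best responses — vs Rock: Rock (payoff 4); vs Paper: Paper (payoff 0).
Column's best responses — vs Rock: Paper (payoff 5); vs Paper: Paper (payoff 0); vs Scissors: Rock (payoff 6).
The only mutual best response is (Paper, Paper); neither player gains by switching there.

(Paper, Paper)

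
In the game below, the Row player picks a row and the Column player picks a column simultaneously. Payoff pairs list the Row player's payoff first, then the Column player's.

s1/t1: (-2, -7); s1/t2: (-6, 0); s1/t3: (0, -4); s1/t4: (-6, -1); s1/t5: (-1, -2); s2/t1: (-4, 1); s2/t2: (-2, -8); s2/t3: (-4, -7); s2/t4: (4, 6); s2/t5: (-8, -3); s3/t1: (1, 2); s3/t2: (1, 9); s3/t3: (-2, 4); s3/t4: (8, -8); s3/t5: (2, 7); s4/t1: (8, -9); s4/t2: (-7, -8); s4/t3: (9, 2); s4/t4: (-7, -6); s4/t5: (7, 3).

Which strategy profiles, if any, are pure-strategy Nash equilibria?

(s3, t2) and (s4, t5)

Check mutual best responses: a cell is a NE iff neither player can gain by unilaterally deviating.
The Row player's best responses — vs t1: s4 (payoff 8); vs t2: s3 (payoff 1); vs t3: s4 (payoff 9); vs t4: s3 (payoff 8); vs t5: s4 (payoff 7).
The Column player's best responses — vs s1: t2 (payoff 0); vs s2: t4 (payoff 6); vs s3: t2 (payoff 9); vs s4: t5 (payoff 3).
Mutual best responses occur at (s3, t2) and (s4, t5); at each, neither player gains by switching.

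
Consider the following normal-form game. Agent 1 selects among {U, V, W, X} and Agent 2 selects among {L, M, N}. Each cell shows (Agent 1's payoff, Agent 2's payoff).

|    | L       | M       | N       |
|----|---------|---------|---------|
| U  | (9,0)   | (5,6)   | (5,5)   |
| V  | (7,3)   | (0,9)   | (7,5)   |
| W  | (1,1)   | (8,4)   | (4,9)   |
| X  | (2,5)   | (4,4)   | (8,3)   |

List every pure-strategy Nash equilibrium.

None

A profile is a Nash equilibrium when each player is best-responding to the other.
Agent 1's best responses — vs L: U (payoff 9); vs M: W (payoff 8); vs N: X (payoff 8).
Agent 2's best responses — vs U: M (payoff 6); vs V: M (payoff 9); vs W: N (payoff 9); vs X: L (payoff 5).
No cell has both players best-responding. For instance, Agent 1's best reply to L is U, but against U Agent 2 prefers M over L.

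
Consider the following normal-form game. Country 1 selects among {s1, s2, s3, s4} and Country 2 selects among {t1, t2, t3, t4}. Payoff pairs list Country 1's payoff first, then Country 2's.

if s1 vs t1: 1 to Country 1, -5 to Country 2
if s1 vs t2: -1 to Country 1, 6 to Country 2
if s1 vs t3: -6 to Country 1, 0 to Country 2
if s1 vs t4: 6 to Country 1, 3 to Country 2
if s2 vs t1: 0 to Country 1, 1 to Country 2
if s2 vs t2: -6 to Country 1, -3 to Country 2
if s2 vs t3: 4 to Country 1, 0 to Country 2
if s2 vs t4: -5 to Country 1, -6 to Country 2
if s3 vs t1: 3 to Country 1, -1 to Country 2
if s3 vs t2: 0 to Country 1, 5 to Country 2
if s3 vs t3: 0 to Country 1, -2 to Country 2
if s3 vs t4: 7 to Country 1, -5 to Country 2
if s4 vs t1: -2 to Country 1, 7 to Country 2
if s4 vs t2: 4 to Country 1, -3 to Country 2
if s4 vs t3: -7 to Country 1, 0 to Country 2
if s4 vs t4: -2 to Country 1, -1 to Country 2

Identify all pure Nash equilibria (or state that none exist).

There is no pure-strategy Nash equilibrium

Find each player's best response to every opponent strategy; NE are the intersections.
Country 1's best responses — vs t1: s3 (payoff 3); vs t2: s4 (payoff 4); vs t3: s2 (payoff 4); vs t4: s3 (payoff 7).
Country 2's best responses — vs s1: t2 (payoff 6); vs s2: t1 (payoff 1); vs s3: t2 (payoff 5); vs s4: t1 (payoff 7).
No cell has both players best-responding. For instance, Country 1's best reply to t2 is s4, but against s4 Country 2 prefers t1 over t2.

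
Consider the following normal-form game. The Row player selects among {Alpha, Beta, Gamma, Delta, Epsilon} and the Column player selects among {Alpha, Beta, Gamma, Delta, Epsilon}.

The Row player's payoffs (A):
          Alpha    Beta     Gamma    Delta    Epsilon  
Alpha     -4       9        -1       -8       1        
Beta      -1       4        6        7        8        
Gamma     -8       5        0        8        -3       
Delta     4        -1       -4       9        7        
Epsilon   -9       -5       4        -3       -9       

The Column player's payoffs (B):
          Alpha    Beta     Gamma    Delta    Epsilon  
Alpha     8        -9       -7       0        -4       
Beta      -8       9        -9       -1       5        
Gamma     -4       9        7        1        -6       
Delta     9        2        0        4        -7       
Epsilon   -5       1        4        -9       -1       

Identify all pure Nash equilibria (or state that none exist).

(Delta, Alpha)

Check mutual best responses: a cell is a NE iff neither player can gain by unilaterally deviating.
The Row player's best responses — vs Alpha: Delta (payoff 4); vs Beta: Alpha (payoff 9); vs Gamma: Beta (payoff 6); vs Delta: Delta (payoff 9); vs Epsilon: Beta (payoff 8).
The Column player's best responses — vs Alpha: Alpha (payoff 8); vs Beta: Beta (payoff 9); vs Gamma: Beta (payoff 9); vs Delta: Alpha (payoff 9); vs Epsilon: Gamma (payoff 4).
The only mutual best response is (Delta, Alpha); neither player gains by switching there.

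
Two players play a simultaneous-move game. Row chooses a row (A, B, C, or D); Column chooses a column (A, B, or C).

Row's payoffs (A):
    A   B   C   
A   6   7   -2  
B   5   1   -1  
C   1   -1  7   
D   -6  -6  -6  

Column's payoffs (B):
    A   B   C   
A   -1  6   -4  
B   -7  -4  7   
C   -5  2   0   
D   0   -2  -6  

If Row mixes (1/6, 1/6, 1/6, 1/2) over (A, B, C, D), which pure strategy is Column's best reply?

B

Column's best reply maximizes expected payoff against the mix.
A: (1/6)·(-1) + (1/6)·(-7) + (1/6)·(-5) + (1/2)·0 = -13/6
B: (1/6)·6 + (1/6)·(-4) + (1/6)·2 + (1/2)·(-2) = -1/3
C: (1/6)·(-4) + (1/6)·7 + (1/6)·0 + (1/2)·(-6) = -5/2
Highest expected payoff is -1/3, from B.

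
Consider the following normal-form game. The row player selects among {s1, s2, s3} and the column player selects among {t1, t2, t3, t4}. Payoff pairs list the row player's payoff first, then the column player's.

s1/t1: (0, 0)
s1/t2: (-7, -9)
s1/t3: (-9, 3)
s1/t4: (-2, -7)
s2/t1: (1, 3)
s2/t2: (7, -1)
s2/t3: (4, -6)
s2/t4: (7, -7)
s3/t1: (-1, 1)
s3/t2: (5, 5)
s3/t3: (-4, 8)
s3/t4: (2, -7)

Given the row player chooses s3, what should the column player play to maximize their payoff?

t3

With the row player fixed at s3, the column player's payoffs are: t1 → 1, t2 → 5, t3 → 8, t4 → -7.
The maximum is 8, achieved by t3.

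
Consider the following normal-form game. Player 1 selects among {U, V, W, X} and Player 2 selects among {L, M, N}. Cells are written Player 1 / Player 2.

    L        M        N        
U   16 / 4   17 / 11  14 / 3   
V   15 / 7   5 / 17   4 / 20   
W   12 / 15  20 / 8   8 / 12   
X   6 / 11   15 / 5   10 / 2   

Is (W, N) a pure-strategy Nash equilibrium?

No

Holding Player 2 at N: Player 1 gets 8 from W but could get 14 by switching to U. Player 1 has a profitable deviation.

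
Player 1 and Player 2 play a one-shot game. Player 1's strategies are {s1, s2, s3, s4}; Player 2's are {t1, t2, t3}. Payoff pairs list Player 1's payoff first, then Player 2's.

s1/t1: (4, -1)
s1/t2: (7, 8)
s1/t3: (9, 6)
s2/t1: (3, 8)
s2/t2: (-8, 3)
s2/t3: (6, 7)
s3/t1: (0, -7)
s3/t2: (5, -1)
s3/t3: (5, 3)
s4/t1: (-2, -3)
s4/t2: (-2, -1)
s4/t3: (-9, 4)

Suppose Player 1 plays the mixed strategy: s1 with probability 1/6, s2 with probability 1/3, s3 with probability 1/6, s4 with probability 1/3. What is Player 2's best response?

t3

Compute Player 2's expected payoff from each pure strategy against the given mix.
t1: (1/6)·(-1) + (1/3)·8 + (1/6)·(-7) + (1/3)·(-3) = 1/3
t2: (1/6)·8 + (1/3)·3 + (1/6)·(-1) + (1/3)·(-1) = 11/6
t3: (1/6)·6 + (1/3)·7 + (1/6)·3 + (1/3)·4 = 31/6
Highest expected payoff is 31/6, from t3.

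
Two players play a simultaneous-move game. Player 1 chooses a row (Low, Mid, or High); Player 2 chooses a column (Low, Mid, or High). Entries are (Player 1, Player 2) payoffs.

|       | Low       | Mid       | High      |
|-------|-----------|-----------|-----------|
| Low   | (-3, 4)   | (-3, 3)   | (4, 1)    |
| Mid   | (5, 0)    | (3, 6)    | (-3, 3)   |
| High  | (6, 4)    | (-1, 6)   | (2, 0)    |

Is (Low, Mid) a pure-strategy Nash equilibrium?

Holding Player 2 at Mid: Player 1 gets -3 from Low but could get 3 by switching to Mid. Player 1 has a profitable deviation.

No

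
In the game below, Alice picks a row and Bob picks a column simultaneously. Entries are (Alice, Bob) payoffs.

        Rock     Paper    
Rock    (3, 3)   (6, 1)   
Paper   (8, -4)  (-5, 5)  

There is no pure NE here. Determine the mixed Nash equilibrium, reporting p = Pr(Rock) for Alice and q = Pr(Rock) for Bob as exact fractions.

In a mixed NE each player is indifferent between their pure strategies, so the opponent's mix sets the indifference.
Bob indifferent between Rock and Paper: p·3 + (1−p)·(-4) = p·1 + (1−p)·5 ⟹ (-4) + 7p = 5 + (-4)p ⟹ p = 9/11.
Alice indifferent between Rock and Paper: q·3 + (1−q)·6 = q·8 + (1−q)·(-5) ⟹ 6 + (-3)q = (-5) + 13q ⟹ q = 11/16.

p = 9/11, q = 11/16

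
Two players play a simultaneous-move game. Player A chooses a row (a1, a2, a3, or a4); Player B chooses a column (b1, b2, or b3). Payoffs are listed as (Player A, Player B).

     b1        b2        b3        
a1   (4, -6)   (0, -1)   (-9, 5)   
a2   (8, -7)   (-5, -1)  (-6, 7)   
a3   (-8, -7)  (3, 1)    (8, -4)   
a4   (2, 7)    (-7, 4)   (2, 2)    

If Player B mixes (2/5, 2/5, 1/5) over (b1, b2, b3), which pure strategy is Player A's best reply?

a2

Player A's best reply maximizes expected payoff against the mix.
a1: (2/5)·4 + (2/5)·0 + (1/5)·(-9) = -1/5
a2: (2/5)·8 + (2/5)·(-5) + (1/5)·(-6) = 0
a3: (2/5)·(-8) + (2/5)·3 + (1/5)·8 = -2/5
a4: (2/5)·2 + (2/5)·(-7) + (1/5)·2 = -8/5
Highest expected payoff is 0, from a2.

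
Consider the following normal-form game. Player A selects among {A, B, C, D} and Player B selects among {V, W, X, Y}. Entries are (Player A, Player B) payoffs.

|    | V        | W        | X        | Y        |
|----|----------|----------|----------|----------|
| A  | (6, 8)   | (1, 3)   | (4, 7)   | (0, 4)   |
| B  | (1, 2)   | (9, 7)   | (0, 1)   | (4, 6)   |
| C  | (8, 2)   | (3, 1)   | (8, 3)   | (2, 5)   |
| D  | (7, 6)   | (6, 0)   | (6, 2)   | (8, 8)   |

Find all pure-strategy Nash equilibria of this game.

A profile is a Nash equilibrium when each player is best-responding to the other.
Player A's best responses — vs V: C (payoff 8); vs W: B (payoff 9); vs X: C (payoff 8); vs Y: D (payoff 8).
Player B's best responses — vs A: V (payoff 8); vs B: W (payoff 7); vs C: Y (payoff 5); vs D: Y (payoff 8).
Mutual best responses occur at (B, W) and (D, Y); at each, neither player gains by switching.

(B, W) and (D, Y)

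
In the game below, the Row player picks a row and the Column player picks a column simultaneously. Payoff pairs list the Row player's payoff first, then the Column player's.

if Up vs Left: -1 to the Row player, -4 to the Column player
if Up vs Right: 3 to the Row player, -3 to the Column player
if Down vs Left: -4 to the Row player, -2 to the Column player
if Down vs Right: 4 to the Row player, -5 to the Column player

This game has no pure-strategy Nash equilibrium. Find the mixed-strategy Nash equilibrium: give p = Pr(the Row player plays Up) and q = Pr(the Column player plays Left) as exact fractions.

p = 3/4, q = 1/4

Each player's mixing probability is pinned down by making the *other* player indifferent.
The Column player indifferent between Left and Right: p·(-4) + (1−p)·(-2) = p·(-3) + (1−p)·(-5) ⟹ (-2) + (-2)p = (-5) + 2p ⟹ p = 3/4.
The Row player indifferent between Up and Down: q·(-1) + (1−q)·3 = q·(-4) + (1−q)·4 ⟹ 3 + (-4)q = 4 + (-8)q ⟹ q = 1/4.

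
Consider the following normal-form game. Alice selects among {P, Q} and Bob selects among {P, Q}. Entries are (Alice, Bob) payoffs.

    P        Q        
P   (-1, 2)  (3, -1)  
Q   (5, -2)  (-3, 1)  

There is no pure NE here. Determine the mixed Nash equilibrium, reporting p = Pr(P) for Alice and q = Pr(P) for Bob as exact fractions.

p = 1/2, q = 1/2

In a mixed NE each player is indifferent between their pure strategies, so the opponent's mix sets the indifference.
Bob indifferent between P and Q: p·2 + (1−p)·(-2) = p·(-1) + (1−p)·1 ⟹ (-2) + 4p = 1 + (-2)p ⟹ p = 1/2.
Alice indifferent between P and Q: q·(-1) + (1−q)·3 = q·5 + (1−q)·(-3) ⟹ 3 + (-4)q = (-3) + 8q ⟹ q = 1/2.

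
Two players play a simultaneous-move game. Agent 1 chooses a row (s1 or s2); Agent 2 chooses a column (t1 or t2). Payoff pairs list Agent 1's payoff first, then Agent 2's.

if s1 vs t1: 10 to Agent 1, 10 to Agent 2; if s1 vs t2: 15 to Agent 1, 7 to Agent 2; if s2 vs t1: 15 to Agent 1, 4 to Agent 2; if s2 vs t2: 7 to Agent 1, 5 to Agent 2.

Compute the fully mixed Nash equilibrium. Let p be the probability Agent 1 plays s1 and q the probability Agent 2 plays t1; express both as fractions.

In a mixed NE each player is indifferent between their pure strategies, so the opponent's mix sets the indifference.
Agent 2 indifferent between t1 and t2: p·10 + (1−p)·4 = p·7 + (1−p)·5 ⟹ 4 + 6p = 5 + 2p ⟹ p = 1/4.
Agent 1 indifferent between s1 and s2: q·10 + (1−q)·15 = q·15 + (1−q)·7 ⟹ 15 + (-5)q = 7 + 8q ⟹ q = 8/13.

p = 1/4, q = 8/13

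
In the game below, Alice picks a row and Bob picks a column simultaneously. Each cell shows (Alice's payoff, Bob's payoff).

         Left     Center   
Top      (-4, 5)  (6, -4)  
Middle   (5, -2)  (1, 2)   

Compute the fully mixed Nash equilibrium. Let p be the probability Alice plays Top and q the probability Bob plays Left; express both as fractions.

In a mixed NE each player is indifferent between their pure strategies, so the opponent's mix sets the indifference.
Bob indifferent between Left and Center: p·5 + (1−p)·(-2) = p·(-4) + (1−p)·2 ⟹ (-2) + 7p = 2 + (-6)p ⟹ p = 4/13.
Alice indifferent between Top and Middle: q·(-4) + (1−q)·6 = q·5 + (1−q)·1 ⟹ 6 + (-10)q = 1 + 4q ⟹ q = 5/14.

p = 4/13, q = 5/14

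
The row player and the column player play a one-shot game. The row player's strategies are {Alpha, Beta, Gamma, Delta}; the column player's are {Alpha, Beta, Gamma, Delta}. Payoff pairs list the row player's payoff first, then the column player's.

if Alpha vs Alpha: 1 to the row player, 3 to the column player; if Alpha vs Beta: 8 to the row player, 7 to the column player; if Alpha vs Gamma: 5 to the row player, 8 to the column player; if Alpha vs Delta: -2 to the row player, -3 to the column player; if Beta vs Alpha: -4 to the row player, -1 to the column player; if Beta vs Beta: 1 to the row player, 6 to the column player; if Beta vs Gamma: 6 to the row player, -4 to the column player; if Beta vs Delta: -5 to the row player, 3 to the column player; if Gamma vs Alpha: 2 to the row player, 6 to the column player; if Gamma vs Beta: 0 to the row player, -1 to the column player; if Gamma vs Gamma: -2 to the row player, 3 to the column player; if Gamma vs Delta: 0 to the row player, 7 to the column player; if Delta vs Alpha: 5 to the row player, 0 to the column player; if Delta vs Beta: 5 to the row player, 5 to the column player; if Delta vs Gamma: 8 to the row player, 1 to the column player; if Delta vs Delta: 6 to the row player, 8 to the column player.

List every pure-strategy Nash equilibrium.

(Delta, Delta)

Check mutual best responses: a cell is a NE iff neither player can gain by unilaterally deviating.
The row player's best responses — vs Alpha: Delta (payoff 5); vs Beta: Alpha (payoff 8); vs Gamma: Delta (payoff 8); vs Delta: Delta (payoff 6).
The column player's best responses — vs Alpha: Gamma (payoff 8); vs Beta: Beta (payoff 6); vs Gamma: Delta (payoff 7); vs Delta: Delta (payoff 8).
The only mutual best response is (Delta, Delta); neither player gains by switching there.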